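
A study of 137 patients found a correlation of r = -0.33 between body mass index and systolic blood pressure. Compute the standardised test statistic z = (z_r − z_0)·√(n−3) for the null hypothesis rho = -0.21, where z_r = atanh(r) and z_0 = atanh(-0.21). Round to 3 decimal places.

-1.501

Fisher z: atanh(-0.33) = -0.342828, atanh(-0.21) = -0.213171
z = (z_r − z_0)·√(n−3) = (-0.342828 − (-0.213171))·√134 = -0.129657 · 11.575837 = -1.501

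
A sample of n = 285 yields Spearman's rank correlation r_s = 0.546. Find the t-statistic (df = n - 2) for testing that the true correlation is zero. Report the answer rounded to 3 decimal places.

10.964

t = r_s·√(n−2) / √(1−r_s²) with r_s = 0.546, n = 285
  = 0.546·√283 / √(1 − 0.298116)
  = 0.546·16.822604 / 0.837785
  = 9.185142 / 0.837785 = 10.964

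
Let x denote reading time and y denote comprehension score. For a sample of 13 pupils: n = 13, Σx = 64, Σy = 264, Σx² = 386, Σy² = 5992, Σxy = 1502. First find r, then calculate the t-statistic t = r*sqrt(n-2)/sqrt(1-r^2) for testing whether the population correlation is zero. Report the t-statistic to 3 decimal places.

Numerator: nΣxy − (Σx)(Σy) = 13·1502 − (64)(264) = 2630
Denominator: √[(nΣx²−(Σx)²)(nΣy²−(Σy)²)]
  nΣx²−(Σx)² = 13·386 − 4096 = 922;  nΣy²−(Σy)² = 13·5992 − 69696 = 8200
  √(922·8200) = √7560400 = 2749.6182
r = 2630 / 2749.6182 = 0.9565
t = r·√(n−2)/√(1−r²) = 0.9565·√11 / √(1−0.914892) = 3.172352 / 0.291733 = 10.874

10.874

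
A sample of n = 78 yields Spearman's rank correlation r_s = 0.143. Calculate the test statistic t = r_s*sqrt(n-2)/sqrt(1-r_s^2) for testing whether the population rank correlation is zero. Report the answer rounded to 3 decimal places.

t = r_s·√(n−2) / √(1−r_s²) with r_s = 0.143, n = 78
  = 0.143·√76 / √(1 − 0.020449)
  = 0.143·8.717798 / 0.989723
  = 1.246645 / 0.989723 = 1.260

1.260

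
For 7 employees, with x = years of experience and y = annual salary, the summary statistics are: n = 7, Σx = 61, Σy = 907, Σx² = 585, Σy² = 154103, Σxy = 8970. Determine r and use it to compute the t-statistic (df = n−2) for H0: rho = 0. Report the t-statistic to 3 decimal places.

2.636

S_xy = nΣxy − ΣxΣy = 7·8970 − 61·907 = 62790 − 55327 = 7463
S_xx = nΣx² − (Σx)² = 7·585 − 61² = 4095 − 3721 = 374
S_yy = nΣy² − (Σy)² = 7·154103 − 907² = 1078721 − 822649 = 256072
r = S_xy / √(S_xx·S_yy) = 7463 / √(374·256072) = 7463 / √95770928 = 7463 / 9786.2622 = 0.7626
t = r·√(n−2)/√(1−r²) = 0.7626·√5 / √(1−0.581559) = 1.705225 / 0.646870 = 2.636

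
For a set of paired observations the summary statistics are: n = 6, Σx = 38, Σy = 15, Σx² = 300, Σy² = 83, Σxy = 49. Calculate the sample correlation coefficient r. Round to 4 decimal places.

S_xy = nΣxy − ΣxΣy = 6·49 − 38·15 = 294 − 570 = -276
S_xx = nΣx² − (Σx)² = 6·300 − 38² = 1800 − 1444 = 356
S_yy = nΣy² − (Σy)² = 6·83 − 15² = 498 − 225 = 273
r = S_xy / √(S_xx·S_yy) = -276 / √(356·273) = -276 / √97188 = -276 / 311.7499 = -0.8853

-0.8853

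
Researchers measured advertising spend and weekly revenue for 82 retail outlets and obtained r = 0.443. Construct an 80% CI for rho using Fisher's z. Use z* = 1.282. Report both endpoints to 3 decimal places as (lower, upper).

(0.320, 0.551)

z_r = atanh(0.443) = 0.475957;  SE = 1/√(n−3) = 1/√79 = 0.112509
z-limits: 0.475957 ± 1.282·0.112509 = 0.475957 ± 0.144237 = [0.331720, 0.620194]
ρ-limits: (tanh 0.331720, tanh 0.620194) = (0.320, 0.551)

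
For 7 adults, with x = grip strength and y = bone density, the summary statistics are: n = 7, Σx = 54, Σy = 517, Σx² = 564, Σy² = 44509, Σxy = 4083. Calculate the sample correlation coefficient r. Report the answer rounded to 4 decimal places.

0.0981

Numerator: nΣxy − (Σx)(Σy) = 7·4083 − (54)(517) = 663
Denominator: √[(nΣx²−(Σx)²)(nΣy²−(Σy)²)]
  nΣx²−(Σx)² = 7·564 − 2916 = 1032;  nΣy²−(Σy)² = 7·44509 − 267289 = 44274
  √(1032·44274) = √45690768 = 6759.4947
r = 663 / 6759.4947 = 0.0981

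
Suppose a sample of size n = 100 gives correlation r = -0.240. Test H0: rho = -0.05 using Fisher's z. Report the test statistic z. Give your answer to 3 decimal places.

Fisher z: atanh(-0.240) = -0.244774, atanh(-0.05) = -0.050042
z = (z_r − z_0)·√(n−3) = (-0.244774 − (-0.050042))·√97 = -0.194732 · 9.848858 = -1.918

-1.918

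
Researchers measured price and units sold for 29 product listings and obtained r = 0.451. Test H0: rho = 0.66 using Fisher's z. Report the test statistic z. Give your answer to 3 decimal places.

z_r = atanh(0.451) = 0.485955,  z_0 = atanh(0.66) = 0.792814
SE = 1/√(n−3) = 1/√26 = 0.196116
z = (z_r − z_0)/SE = (0.485955 − 0.792814) / 0.196116 = -0.306859 / 0.196116 = -1.565

-1.565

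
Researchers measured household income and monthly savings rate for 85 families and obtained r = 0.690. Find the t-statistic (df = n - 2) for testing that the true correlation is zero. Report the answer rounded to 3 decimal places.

t = r·√(n−2) / √(1−r²) with r = 0.690, n = 85
  = 0.690·√83 / √(1 − 0.476100)
  = 0.690·9.110434 / 0.723809
  = 6.286199 / 0.723809 = 8.685

8.685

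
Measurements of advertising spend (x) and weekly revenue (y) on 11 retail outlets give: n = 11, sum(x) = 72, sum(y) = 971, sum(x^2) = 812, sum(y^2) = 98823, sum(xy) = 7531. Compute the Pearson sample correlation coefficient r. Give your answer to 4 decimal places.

Numerator: nΣxy − (Σx)(Σy) = 11·7531 − (72)(971) = 12929
Denominator: √[(nΣx²−(Σx)²)(nΣy²−(Σy)²)]
  nΣx²−(Σx)² = 11·812 − 5184 = 3748;  nΣy²−(Σy)² = 11·98823 − 942841 = 144212
  √(3748·144212) = √540506576 = 23248.7973
r = 12929 / 23248.7973 = 0.5561

0.5561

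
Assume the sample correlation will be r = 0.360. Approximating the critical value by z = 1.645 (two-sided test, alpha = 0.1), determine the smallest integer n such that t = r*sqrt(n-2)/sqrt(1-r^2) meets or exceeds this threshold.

21

r√(n−2)/√(1−r²) ≥ 1.645  ⇔  n−2 ≥ (1.645)²·(1−r²)/r²
(1−r²)/r² = (1−0.129600)/0.129600 = 6.7160
n ≥ 2 + 2.706025·6.7160 = 2 + 18.1737 = 20.1737
⌈20.1737⌉ = 21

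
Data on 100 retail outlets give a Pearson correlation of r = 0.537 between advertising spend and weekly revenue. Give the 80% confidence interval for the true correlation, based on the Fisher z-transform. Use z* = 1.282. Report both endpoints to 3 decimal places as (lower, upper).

z_r = atanh(0.537) = 0.599930;  SE = 1/√(n−3) = 1/√97 = 0.101535
z-limits: 0.599930 ± 1.282·0.101535 = 0.599930 ± 0.130168 = [0.469762, 0.730098]
ρ-limits: (tanh 0.469762, tanh 0.730098) = (0.438, 0.623)

(0.438, 0.623)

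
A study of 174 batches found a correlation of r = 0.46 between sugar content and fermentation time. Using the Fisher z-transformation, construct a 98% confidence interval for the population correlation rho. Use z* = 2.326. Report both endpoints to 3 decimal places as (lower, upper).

(0.309, 0.588)

z_r = atanh(0.46) = 0.497311;  SE = 1/√(n−3) = 1/√171 = 0.076472
z-limits: 0.497311 ± 2.326·0.076472 = 0.497311 ± 0.177874 = [0.319437, 0.675185]
ρ-limits: (tanh 0.319437, tanh 0.675185) = (0.309, 0.588)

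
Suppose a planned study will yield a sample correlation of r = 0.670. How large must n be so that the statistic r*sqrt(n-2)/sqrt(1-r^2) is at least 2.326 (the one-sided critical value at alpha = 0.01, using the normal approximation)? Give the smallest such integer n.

9

r√(n−2)/√(1−r²) ≥ 2.326  ⇔  n−2 ≥ (2.326)²·(1−r²)/r²
(1−r²)/r² = (1−0.448900)/0.448900 = 1.2277
n ≥ 2 + 5.410276·1.2277 = 2 + 6.6422 = 8.6422
⌈8.6422⌉ = 9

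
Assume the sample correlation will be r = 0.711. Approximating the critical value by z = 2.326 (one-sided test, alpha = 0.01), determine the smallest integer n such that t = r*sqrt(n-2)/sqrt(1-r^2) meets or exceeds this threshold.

8

Need r·√(n−2)/√(1−r²) ≥ 2.326
√(n−2) ≥ 2.326·√(1−0.505521) / 0.711 = 2.326·0.703192 / 0.711 = 2.3005
n−2 ≥ 5.2923  ⇒  n ≥ 7.2923
Smallest integer n = 8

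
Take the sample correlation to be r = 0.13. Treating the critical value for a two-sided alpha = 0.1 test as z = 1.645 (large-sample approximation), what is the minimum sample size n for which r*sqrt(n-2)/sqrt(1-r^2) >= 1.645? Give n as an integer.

160

r√(n−2)/√(1−r²) ≥ 1.645  ⇔  n−2 ≥ (1.645)²·(1−r²)/r²
(1−r²)/r² = (1−0.0169)/0.0169 = 58.1716
n ≥ 2 + 2.706025·58.1716 = 2 + 157.4138 = 159.4138
⌈159.4138⌉ = 160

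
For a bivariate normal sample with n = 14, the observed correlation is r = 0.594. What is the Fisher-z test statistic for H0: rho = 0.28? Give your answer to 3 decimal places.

1.314

Fisher z: atanh(0.594) = 0.683824, atanh(0.28) = 0.287682
z = (z_r − z_0)·√(n−3) = (0.683824 − 0.287682)·√11 = 0.396142 · 3.316625 = 1.314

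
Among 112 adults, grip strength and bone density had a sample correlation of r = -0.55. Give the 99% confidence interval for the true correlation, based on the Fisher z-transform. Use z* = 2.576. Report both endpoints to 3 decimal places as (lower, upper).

(-0.699, -0.355)

Fisher z: z_r = atanh(r) = ½·ln((1+(-0.55))/(1−(-0.55))) = -0.618381
SE(z) = 1/√(n−3) = 1/√109 = 0.095783
99% ⇒ z* = 2.576; margin = 2.576·0.095783 = 0.246737
CI on z-scale: (-0.865118, -0.371644)
Back-transform: tanh(-0.865118) = -0.698885, tanh(-0.371644) = -0.355429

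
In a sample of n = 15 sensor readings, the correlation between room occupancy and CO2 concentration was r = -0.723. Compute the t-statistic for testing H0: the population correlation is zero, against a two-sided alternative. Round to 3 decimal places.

1 − r² = 1 − 0.522729 = 0.477271;  √(1−r²) = 0.690848
√(n−2) = √13 = 3.605551
t = r·√(n−2)/√(1−r²) = -0.723 · 3.605551 / 0.690848 = -3.773

-3.773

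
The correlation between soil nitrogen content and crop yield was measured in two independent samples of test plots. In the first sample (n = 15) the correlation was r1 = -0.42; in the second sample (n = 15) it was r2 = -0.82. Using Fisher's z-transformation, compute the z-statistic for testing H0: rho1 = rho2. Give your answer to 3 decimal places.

z1 = atanh(-0.42) = -0.447692,  z2 = atanh(-0.82) = -1.156817
SE = √(1/(n1−3) + 1/(n2−3)) = √(1/12 + 1/12) = √(0.0833333 + 0.0833333) = √0.1666666 = 0.408248
z = (z1 − z2)/SE = (-0.447692 − (-1.156817)) / 0.408248 = 0.709125 / 0.408248 = 1.737

1.737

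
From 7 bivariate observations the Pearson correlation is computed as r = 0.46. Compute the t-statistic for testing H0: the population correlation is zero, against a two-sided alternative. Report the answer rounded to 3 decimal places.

1 − r² = 1 − 0.2116 = 0.7884;  √(1−r²) = 0.887919
√(n−2) = √5 = 2.236068
t = r·√(n−2)/√(1−r²) = 0.46 · 2.236068 / 0.887919 = 1.158

1.158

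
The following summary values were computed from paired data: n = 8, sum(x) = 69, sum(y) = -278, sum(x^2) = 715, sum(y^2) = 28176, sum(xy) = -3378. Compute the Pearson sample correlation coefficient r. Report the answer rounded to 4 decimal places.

S_xy = nΣxy − ΣxΣy = 8·(-3378) − 69·(-278) = -27024 − (-19182) = -7842
S_xx = nΣx² − (Σx)² = 8·715 − 69² = 5720 − 4761 = 959
S_yy = nΣy² − (Σy)² = 8·28176 − (-278)² = 225408 − 77284 = 148124
r = S_xy / √(S_xx·S_yy) = -7842 / √(959·148124) = -7842 / √142050916 = -7842 / 11918.5115 = -0.6580

-0.6580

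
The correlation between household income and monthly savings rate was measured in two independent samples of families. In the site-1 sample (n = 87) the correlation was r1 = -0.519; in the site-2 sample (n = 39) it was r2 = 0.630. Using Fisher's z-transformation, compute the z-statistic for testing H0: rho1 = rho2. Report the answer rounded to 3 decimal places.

-6.608

Fisher z-transforms: z1 = atanh(-0.519) = -0.574970, z2 = atanh(0.630) = 0.741416; difference d = -1.316386
Var(d) = 1/84 + 1/36 = 0.0119048 + 0.0277778 = 0.0396826
z = d/√Var(d) = -1.316386 / √0.0396826 = -1.316386 / 0.199205 = -6.608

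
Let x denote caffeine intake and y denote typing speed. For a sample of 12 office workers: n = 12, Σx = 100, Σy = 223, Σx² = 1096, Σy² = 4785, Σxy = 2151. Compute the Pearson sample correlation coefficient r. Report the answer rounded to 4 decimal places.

S_xy = nΣxy − ΣxΣy = 12·2151 − 100·223 = 25812 − 22300 = 3512
S_xx = nΣx² − (Σx)² = 12·1096 − 100² = 13152 − 10000 = 3152
S_yy = nΣy² − (Σy)² = 12·4785 − 223² = 57420 − 49729 = 7691
r = S_xy / √(S_xx·S_yy) = 3512 / √(3152·7691) = 3512 / √24242032 = 3512 / 4923.6198 = 0.7133

0.7133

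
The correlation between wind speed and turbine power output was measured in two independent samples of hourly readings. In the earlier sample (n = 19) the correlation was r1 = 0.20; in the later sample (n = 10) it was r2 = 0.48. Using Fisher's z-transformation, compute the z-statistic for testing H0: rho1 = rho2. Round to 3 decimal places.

z1 = atanh(0.20) = 0.202733,  z2 = atanh(0.48) = 0.522984
SE = √(1/(n1−3) + 1/(n2−3)) = √(1/16 + 1/7) = √(0.0625000 + 0.1428571) = √0.2053571 = 0.453163
z = (z1 − z2)/SE = (0.202733 − 0.522984) / 0.453163 = -0.320251 / 0.453163 = -0.707

-0.707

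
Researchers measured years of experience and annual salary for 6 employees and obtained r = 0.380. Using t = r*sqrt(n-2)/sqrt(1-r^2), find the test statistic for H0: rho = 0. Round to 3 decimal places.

0.822

t = r·√(n−2) / √(1−r²) with r = 0.380, n = 6
  = 0.380·√4 / √(1 − 0.144400)
  = 0.380·2.000000 / 0.924986
  = 0.760000 / 0.924986 = 0.822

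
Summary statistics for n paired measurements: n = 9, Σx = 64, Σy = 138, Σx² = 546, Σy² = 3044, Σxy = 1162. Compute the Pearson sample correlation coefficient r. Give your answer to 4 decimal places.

0.6221

S_xy = nΣxy − ΣxΣy = 9·1162 − 64·138 = 10458 − 8832 = 1626
S_xx = nΣx² − (Σx)² = 9·546 − 64² = 4914 − 4096 = 818
S_yy = nΣy² − (Σy)² = 9·3044 − 138² = 27396 − 19044 = 8352
r = S_xy / √(S_xx·S_yy) = 1626 / √(818·8352) = 1626 / √6831936 = 1626 / 2613.7972 = 0.6221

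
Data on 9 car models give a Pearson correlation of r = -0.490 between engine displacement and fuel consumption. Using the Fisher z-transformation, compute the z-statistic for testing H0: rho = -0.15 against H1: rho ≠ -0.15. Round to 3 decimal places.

-0.943

z_r = atanh(-0.490) = -0.536060,  z_0 = atanh(-0.15) = -0.151140
SE = 1/√(n−3) = 1/√6 = 0.408248
z = (z_r − z_0)/SE = (-0.536060 − (-0.151140)) / 0.408248 = -0.384920 / 0.408248 = -0.943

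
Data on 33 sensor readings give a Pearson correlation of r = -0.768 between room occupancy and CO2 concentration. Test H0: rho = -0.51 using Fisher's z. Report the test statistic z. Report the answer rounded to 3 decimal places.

z_r = atanh(-0.768) = -1.015433,  z_0 = atanh(-0.51) = -0.562730
SE = 1/√(n−3) = 1/√30 = 0.182574
z = (z_r − z_0)/SE = (-1.015433 − (-0.562730)) / 0.182574 = -0.452703 / 0.182574 = -2.480

-2.480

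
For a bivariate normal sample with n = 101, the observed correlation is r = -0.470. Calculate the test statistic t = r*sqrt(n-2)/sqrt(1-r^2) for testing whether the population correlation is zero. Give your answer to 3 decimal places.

1 − r² = 1 − 0.220900 = 0.779100;  √(1−r²) = 0.882666
√(n−2) = √99 = 9.949874
t = r·√(n−2)/√(1−r²) = -0.470 · 9.949874 / 0.882666 = -5.298

-5.298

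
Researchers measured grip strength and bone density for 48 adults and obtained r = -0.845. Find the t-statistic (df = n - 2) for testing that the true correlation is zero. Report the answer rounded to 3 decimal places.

t = r·√(n−2) / √(1−r²) with r = -0.845, n = 48
  = -0.845·√46 / √(1 − 0.714025)
  = -0.845·6.782330 / 0.534766
  = -5.731069 / 0.534766 = -10.717

-10.717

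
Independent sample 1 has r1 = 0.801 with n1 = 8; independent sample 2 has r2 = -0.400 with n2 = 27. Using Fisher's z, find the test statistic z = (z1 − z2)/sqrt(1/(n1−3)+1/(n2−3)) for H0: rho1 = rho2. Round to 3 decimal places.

3.102

z1 = atanh(0.801) = 1.101396,  z2 = atanh(-0.400) = -0.423649
SE = √(1/(n1−3) + 1/(n2−3)) = √(1/5 + 1/24) = √(0.2000000 + 0.0416667) = √0.2416667 = 0.491596
z = (z1 − z2)/SE = (1.101396 − (-0.423649)) / 0.491596 = 1.525045 / 0.491596 = 3.102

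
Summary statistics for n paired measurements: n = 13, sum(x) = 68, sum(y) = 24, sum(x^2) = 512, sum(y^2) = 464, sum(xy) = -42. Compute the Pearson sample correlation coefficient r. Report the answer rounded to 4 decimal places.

Numerator: nΣxy − (Σx)(Σy) = 13·(-42) − (68)(24) = -2178
Denominator: √[(nΣx²−(Σx)²)(nΣy²−(Σy)²)]
  nΣx²−(Σx)² = 13·512 − 4624 = 2032;  nΣy²−(Σy)² = 13·464 − 576 = 5456
  √(2032·5456) = √11086592 = 3329.6534
r = -2178 / 3329.6534 = -0.6541

-0.6541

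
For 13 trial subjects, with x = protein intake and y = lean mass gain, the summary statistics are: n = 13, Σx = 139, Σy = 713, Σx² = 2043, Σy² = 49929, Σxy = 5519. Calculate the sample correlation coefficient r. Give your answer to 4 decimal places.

-0.8573

Numerator: nΣxy − (Σx)(Σy) = 13·5519 − (139)(713) = -27360
Denominator: √[(nΣx²−(Σx)²)(nΣy²−(Σy)²)]
  nΣx²−(Σx)² = 13·2043 − 19321 = 7238;  nΣy²−(Σy)² = 13·49929 − 508369 = 140708
  √(7238·140708) = √1018444504 = 31913.0773
r = -27360 / 31913.0773 = -0.8573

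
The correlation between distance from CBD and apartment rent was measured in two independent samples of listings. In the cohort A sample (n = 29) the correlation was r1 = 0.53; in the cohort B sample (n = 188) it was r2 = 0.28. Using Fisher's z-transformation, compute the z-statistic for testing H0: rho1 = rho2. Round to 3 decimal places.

1.444

z1 = atanh(0.53) = 0.590145,  z2 = atanh(0.28) = 0.287682
SE = √(1/(n1−3) + 1/(n2−3)) = √(1/26 + 1/185) = √(0.0384615 + 0.0054054) = √0.0438669 = 0.209444
z = (z1 − z2)/SE = (0.590145 − 0.287682) / 0.209444 = 0.302463 / 0.209444 = 1.444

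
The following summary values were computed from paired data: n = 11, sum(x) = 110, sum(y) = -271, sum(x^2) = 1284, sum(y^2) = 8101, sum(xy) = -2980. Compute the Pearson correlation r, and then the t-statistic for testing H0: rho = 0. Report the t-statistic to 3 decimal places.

-1.862

Numerator: nΣxy − (Σx)(Σy) = 11·(-2980) − (110)(-271) = -2970
Denominator: √[(nΣx²−(Σx)²)(nΣy²−(Σy)²)]
  nΣx²−(Σx)² = 11·1284 − 12100 = 2024;  nΣy²−(Σy)² = 11·8101 − 73441 = 15670
  √(2024·15670) = √31716080 = 5631.7031
r = -2970 / 5631.7031 = -0.5274
t = r·√(n−2)/√(1−r²) = -0.5274·√9 / √(1−0.278151) = -1.582200 / 0.849617 = -1.862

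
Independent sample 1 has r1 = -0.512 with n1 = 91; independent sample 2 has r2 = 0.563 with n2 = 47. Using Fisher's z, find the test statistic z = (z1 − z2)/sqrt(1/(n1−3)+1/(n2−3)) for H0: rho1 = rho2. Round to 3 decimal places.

Fisher z-transforms: z1 = atanh(-0.512) = -0.565437, z2 = atanh(0.563) = 0.637215; difference d = -1.202652
Var(d) = 1/88 + 1/44 = 0.0113636 + 0.0227273 = 0.0340909
z = d/√Var(d) = -1.202652 / √0.0340909 = -1.202652 / 0.184637 = -6.514

-6.514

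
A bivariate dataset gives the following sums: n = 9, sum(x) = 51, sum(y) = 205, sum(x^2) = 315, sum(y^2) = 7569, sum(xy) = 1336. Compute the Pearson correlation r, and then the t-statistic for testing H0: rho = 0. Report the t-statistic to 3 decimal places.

2.174

S_xy = nΣxy − ΣxΣy = 9·1336 − 51·205 = 12024 − 10455 = 1569
S_xx = nΣx² − (Σx)² = 9·315 − 51² = 2835 − 2601 = 234
S_yy = nΣy² − (Σy)² = 9·7569 − 205² = 68121 − 42025 = 26096
r = S_xy / √(S_xx·S_yy) = 1569 / √(234·26096) = 1569 / √6106464 = 1569 / 2471.1261 = 0.6349
t = r·√(n−2)/√(1−r²) = 0.6349·√7 / √(1−0.403098) = 1.679788 / 0.772594 = 2.174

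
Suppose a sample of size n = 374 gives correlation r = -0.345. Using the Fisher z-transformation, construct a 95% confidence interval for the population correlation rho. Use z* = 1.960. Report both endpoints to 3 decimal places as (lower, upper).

z_r = atanh(-0.345) = -0.359757;  SE = 1/√(n−3) = 1/√371 = 0.051917
z-limits: -0.359757 ± 1.960·0.051917 = -0.359757 ± 0.101757 = [-0.461514, -0.258000]
ρ-limits: (tanh -0.461514, tanh -0.258000) = (-0.431, -0.252)

(-0.431, -0.252)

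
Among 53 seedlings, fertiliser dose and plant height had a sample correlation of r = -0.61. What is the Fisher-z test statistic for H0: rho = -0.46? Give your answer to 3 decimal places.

Fisher z: atanh(-0.61) = -0.708921, atanh(-0.46) = -0.497311
z = (z_r − z_0)·√(n−3) = (-0.708921 − (-0.497311))·√50 = -0.211610 · 7.071068 = -1.496

-1.496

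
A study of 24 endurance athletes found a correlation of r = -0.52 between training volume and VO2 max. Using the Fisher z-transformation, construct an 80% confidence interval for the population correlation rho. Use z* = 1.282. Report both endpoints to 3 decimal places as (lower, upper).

(-0.694, -0.288)

Fisher z: z_r = atanh(r) = ½·ln((1+(-0.52))/(1−(-0.52))) = -0.576340
SE(z) = 1/√(n−3) = 1/√21 = 0.218218
80% ⇒ z* = 1.282; margin = 1.282·0.218218 = 0.279755
CI on z-scale: (-0.856095, -0.296585)
Back-transform: tanh(-0.856095) = -0.694240, tanh(-0.296585) = -0.288184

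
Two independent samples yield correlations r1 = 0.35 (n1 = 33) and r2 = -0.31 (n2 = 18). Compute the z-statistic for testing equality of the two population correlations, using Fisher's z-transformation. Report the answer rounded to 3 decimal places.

2.169

z1 = atanh(0.35) = 0.365444,  z2 = atanh(-0.31) = -0.320545
SE = √(1/(n1−3) + 1/(n2−3)) = √(1/30 + 1/15) = √(0.0333333 + 0.0666667) = √0.1000000 = 0.316228
z = (z1 − z2)/SE = (0.365444 − (-0.320545)) / 0.316228 = 0.685989 / 0.316228 = 2.169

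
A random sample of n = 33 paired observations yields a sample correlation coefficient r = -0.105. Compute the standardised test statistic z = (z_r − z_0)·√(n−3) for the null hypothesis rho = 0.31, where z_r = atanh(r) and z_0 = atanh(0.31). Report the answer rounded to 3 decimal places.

-2.333

Fisher z: atanh(-0.105) = -0.105388, atanh(0.31) = 0.320545
z = (z_r − z_0)·√(n−3) = (-0.105388 − 0.320545)·√30 = -0.425933 · 5.477226 = -2.333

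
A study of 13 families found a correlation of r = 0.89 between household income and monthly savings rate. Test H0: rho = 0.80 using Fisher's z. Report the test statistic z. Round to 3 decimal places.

Fisher z: atanh(0.89) = 1.421926, atanh(0.80) = 1.098612
z = (z_r − z_0)·√(n−3) = (1.421926 − 1.098612)·√10 = 0.323314 · 3.162278 = 1.022

1.022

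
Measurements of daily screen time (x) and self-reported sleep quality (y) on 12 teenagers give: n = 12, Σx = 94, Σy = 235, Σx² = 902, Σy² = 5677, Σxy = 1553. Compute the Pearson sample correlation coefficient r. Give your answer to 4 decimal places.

Numerator: nΣxy − (Σx)(Σy) = 12·1553 − (94)(235) = -3454
Denominator: √[(nΣx²−(Σx)²)(nΣy²−(Σy)²)]
  nΣx²−(Σx)² = 12·902 − 8836 = 1988;  nΣy²−(Σy)² = 12·5677 − 55225 = 12899
  √(1988·12899) = √25643212 = 5063.9127
r = -3454 / 5063.9127 = -0.6821

-0.6821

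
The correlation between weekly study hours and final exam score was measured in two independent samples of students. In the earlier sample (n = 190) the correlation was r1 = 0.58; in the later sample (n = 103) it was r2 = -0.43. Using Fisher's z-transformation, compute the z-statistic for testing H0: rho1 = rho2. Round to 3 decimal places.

9.060

z1 = atanh(0.58) = 0.662463,  z2 = atanh(-0.43) = -0.459897
SE = √(1/(n1−3) + 1/(n2−3)) = √(1/187 + 1/100) = √(0.0053476 + 0.0100000) = √0.0153476 = 0.123885
z = (z1 − z2)/SE = (0.662463 − (-0.459897)) / 0.123885 = 1.122360 / 0.123885 = 9.060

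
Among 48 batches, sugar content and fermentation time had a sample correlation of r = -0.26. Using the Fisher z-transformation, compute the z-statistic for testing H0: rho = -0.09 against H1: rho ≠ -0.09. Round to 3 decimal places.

z_r = atanh(-0.26) = -0.266108,  z_0 = atanh(-0.09) = -0.090244
SE = 1/√(n−3) = 1/√45 = 0.149071
z = (z_r − z_0)/SE = (-0.266108 − (-0.090244)) / 0.149071 = -0.175864 / 0.149071 = -1.180

-1.180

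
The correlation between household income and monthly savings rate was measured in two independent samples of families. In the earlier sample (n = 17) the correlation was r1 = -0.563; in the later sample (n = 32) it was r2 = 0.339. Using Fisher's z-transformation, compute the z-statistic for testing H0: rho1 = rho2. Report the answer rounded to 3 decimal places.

-3.043

Fisher z-transforms: z1 = atanh(-0.563) = -0.637215, z2 = atanh(0.339) = 0.352962; difference d = -0.990177
Var(d) = 1/14 + 1/29 = 0.0714286 + 0.0344828 = 0.1059114
z = d/√Var(d) = -0.990177 / √0.1059114 = -0.990177 / 0.325440 = -3.043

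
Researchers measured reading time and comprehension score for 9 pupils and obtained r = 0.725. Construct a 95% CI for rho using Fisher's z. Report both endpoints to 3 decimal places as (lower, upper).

(0.117, 0.938)

Fisher z: z_r = atanh(r) = ½·ln((1+0.725)/(1−0.725)) = 0.918106
SE(z) = 1/√(n−3) = 1/√6 = 0.408248
95% ⇒ z* = 1.960; margin = 1.960·0.408248 = 0.800166
CI on z-scale: (0.117940, 1.718272)
Back-transform: tanh(0.117940) = 0.117396, tanh(1.718272) = 0.937655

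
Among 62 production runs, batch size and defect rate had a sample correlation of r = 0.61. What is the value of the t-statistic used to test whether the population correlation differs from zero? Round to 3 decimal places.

1 − r² = 1 − 0.3721 = 0.6279;  √(1−r²) = 0.792401
√(n−2) = √60 = 7.745967
t = r·√(n−2)/√(1−r²) = 0.61 · 7.745967 / 0.792401 = 5.963

5.963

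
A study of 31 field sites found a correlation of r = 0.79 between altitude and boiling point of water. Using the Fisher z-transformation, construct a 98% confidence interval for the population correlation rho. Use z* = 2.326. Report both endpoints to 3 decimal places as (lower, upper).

Fisher z: z_r = atanh(r) = ½·ln((1+0.79)/(1−0.79)) = 1.071432
SE(z) = 1/√(n−3) = 1/√28 = 0.188982
98% ⇒ z* = 2.326; margin = 2.326·0.188982 = 0.439572
CI on z-scale: (0.631860, 1.511004)
Back-transform: tanh(0.631860) = 0.559332, tanh(1.511004) = 0.907117

(0.559, 0.907)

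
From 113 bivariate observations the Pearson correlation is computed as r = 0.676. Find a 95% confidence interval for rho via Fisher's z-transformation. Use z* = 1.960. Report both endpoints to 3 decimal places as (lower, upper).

(0.561, 0.765)

z_r = atanh(0.676) = 0.821711;  SE = 1/√(n−3) = 1/√110 = 0.095346
z-limits: 0.821711 ± 1.960·0.095346 = 0.821711 ± 0.186878 = [0.634833, 1.008589]
ρ-limits: (tanh 0.634833, tanh 1.008589) = (0.561, 0.765)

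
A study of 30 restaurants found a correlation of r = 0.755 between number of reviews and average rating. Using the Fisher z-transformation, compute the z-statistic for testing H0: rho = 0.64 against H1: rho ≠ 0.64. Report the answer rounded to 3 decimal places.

Fisher z: atanh(0.755) = 0.984483, atanh(0.64) = 0.758174
z = (z_r − z_0)·√(n−3) = (0.984483 − 0.758174)·√27 = 0.226309 · 5.196152 = 1.176

1.176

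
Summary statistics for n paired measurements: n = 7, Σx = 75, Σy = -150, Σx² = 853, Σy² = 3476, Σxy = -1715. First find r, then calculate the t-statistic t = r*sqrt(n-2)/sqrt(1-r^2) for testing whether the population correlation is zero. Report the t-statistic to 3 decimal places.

S_xy = nΣxy − ΣxΣy = 7·(-1715) − 75·(-150) = -12005 − (-11250) = -755
S_xx = nΣx² − (Σx)² = 7·853 − 75² = 5971 − 5625 = 346
S_yy = nΣy² − (Σy)² = 7·3476 − (-150)² = 24332 − 22500 = 1832
r = S_xy / √(S_xx·S_yy) = -755 / √(346·1832) = -755 / √633872 = -755 / 796.1608 = -0.9483
t = r·√(n−2)/√(1−r²) = -0.9483·√5 / √(1−0.899273) = -2.120463 / 0.317375 = -6.681

-6.681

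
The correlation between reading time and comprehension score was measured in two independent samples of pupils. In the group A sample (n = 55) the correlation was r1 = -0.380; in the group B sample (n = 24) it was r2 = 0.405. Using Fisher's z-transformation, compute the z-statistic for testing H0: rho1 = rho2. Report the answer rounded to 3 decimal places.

-3.209

z1 = atanh(-0.380) = -0.400060,  z2 = atanh(0.405) = 0.429616
SE = √(1/(n1−3) + 1/(n2−3)) = √(1/52 + 1/21) = √(0.0192308 + 0.0476190) = √0.0668498 = 0.258553
z = (z1 − z2)/SE = (-0.400060 − 0.429616) / 0.258553 = -0.829676 / 0.258553 = -3.209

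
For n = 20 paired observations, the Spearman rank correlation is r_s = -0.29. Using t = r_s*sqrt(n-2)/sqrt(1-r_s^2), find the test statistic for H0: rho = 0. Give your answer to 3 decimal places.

-1.286

1 − r_s² = 1 − 0.0841 = 0.9159;  √(1−r_s²) = 0.957027
√(n−2) = √18 = 4.242641
t = r_s·√(n−2)/√(1−r_s²) = -0.29 · 4.242641 / 0.957027 = -1.286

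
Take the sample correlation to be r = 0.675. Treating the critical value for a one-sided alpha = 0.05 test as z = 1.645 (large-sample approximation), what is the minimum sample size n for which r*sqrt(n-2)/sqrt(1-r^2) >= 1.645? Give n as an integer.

Need r·√(n−2)/√(1−r²) ≥ 1.645
√(n−2) ≥ 1.645·√(1−0.455625) / 0.675 = 1.645·0.737818 / 0.675 = 1.7981
n−2 ≥ 3.2332  ⇒  n ≥ 5.2332
Smallest integer n = 6

6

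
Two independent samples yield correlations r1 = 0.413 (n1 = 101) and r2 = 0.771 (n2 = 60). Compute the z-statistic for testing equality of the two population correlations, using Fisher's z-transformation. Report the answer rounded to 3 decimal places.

z1 = atanh(0.413) = 0.439223,  z2 = atanh(0.771) = 1.022789
SE = √(1/(n1−3) + 1/(n2−3)) = √(1/98 + 1/57) = √(0.0102041 + 0.0175439) = √0.0277480 = 0.166577
z = (z1 − z2)/SE = (0.439223 − 1.022789) / 0.166577 = -0.583566 / 0.166577 = -3.503

-3.503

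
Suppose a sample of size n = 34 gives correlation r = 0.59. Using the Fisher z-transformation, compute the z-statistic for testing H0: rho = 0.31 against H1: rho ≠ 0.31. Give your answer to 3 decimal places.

1.988

Fisher z: atanh(0.59) = 0.677666, atanh(0.31) = 0.320545
z = (z_r − z_0)·√(n−3) = (0.677666 − 0.320545)·√31 = 0.357121 · 5.567764 = 1.988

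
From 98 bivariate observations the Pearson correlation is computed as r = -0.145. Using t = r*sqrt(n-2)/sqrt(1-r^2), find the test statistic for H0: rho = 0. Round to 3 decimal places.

-1.436

1 − r² = 1 − 0.021025 = 0.978975;  √(1−r²) = 0.989432
√(n−2) = √96 = 9.797959
t = r·√(n−2)/√(1−r²) = -0.145 · 9.797959 / 0.989432 = -1.436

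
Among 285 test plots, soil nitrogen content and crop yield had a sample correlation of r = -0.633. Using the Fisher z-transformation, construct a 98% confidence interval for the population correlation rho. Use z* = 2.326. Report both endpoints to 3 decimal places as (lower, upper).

z_r = atanh(-0.633) = -0.746406;  SE = 1/√(n−3) = 1/√282 = 0.059549
z-limits: -0.746406 ± 2.326·0.059549 = -0.746406 ± 0.138511 = [-0.884917, -0.607895]
ρ-limits: (tanh -0.884917, tanh -0.607895) = (-0.709, -0.543)

(-0.709, -0.543)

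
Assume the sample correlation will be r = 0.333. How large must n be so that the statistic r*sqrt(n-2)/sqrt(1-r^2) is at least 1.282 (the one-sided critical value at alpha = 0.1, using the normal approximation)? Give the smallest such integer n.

16

Need r·√(n−2)/√(1−r²) ≥ 1.282
√(n−2) ≥ 1.282·√(1−0.110889) / 0.333 = 1.282·0.942927 / 0.333 = 3.6301
n−2 ≥ 13.1776  ⇒  n ≥ 15.1776
Smallest integer n = 16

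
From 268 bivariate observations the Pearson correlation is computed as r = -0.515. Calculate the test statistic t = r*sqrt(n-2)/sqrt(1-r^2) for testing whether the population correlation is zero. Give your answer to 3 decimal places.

-9.799

1 − r² = 1 − 0.265225 = 0.734775;  √(1−r²) = 0.857190
√(n−2) = √266 = 16.309506
t = r·√(n−2)/√(1−r²) = -0.515 · 16.309506 / 0.857190 = -9.799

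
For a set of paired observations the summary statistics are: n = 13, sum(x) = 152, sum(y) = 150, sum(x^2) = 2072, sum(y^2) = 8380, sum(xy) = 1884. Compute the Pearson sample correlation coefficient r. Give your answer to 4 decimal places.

Numerator: nΣxy − (Σx)(Σy) = 13·1884 − (152)(150) = 1692
Denominator: √[(nΣx²−(Σx)²)(nΣy²−(Σy)²)]
  nΣx²−(Σx)² = 13·2072 − 23104 = 3832;  nΣy²−(Σy)² = 13·8380 − 22500 = 86440
  √(3832·86440) = √331238080 = 18199.9473
r = 1692 / 18199.9473 = 0.0930

0.0930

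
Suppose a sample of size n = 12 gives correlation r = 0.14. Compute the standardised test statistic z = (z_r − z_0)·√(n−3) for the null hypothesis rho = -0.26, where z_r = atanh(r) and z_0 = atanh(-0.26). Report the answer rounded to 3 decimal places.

Fisher z: atanh(0.14) = 0.140926, atanh(-0.26) = -0.266108
z = (z_r − z_0)·√(n−3) = (0.140926 − (-0.266108))·√9 = 0.407034 · 3.000000 = 1.221

1.221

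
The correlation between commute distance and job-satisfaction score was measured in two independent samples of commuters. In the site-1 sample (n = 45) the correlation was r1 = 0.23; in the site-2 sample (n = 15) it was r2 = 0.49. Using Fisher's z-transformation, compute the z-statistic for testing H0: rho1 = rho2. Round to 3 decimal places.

-0.922

Fisher z-transforms: z1 = atanh(0.23) = 0.234189, z2 = atanh(0.49) = 0.536060; difference d = -0.301871
Var(d) = 1/42 + 1/12 = 0.0238095 + 0.0833333 = 0.1071428
z = d/√Var(d) = -0.301871 / √0.1071428 = -0.301871 / 0.327327 = -0.922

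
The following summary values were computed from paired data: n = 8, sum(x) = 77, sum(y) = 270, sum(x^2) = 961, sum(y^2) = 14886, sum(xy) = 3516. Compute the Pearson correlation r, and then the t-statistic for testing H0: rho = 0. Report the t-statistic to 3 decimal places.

S_xy = nΣxy − ΣxΣy = 8·3516 − 77·270 = 28128 − 20790 = 7338
S_xx = nΣx² − (Σx)² = 8·961 − 77² = 7688 − 5929 = 1759
S_yy = nΣy² − (Σy)² = 8·14886 − 270² = 119088 − 72900 = 46188
r = S_xy / √(S_xx·S_yy) = 7338 / √(1759·46188) = 7338 / √81244692 = 7338 / 9013.5837 = 0.8141
t = r·√(n−2)/√(1−r²) = 0.8141·√6 / √(1−0.662759) = 1.994130 / 0.580725 = 3.434

3.434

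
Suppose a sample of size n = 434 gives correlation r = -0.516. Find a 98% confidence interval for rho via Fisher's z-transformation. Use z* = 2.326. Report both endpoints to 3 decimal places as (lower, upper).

Fisher z: z_r = atanh(r) = ½·ln((1+(-0.516))/(1−(-0.516))) = -0.570873
SE(z) = 1/√(n−3) = 1/√431 = 0.048168
98% ⇒ z* = 2.326; margin = 2.326·0.048168 = 0.112039
CI on z-scale: (-0.682912, -0.458834)
Back-transform: tanh(-0.682912) = -0.593409, tanh(-0.458834) = -0.429133

(-0.593, -0.429)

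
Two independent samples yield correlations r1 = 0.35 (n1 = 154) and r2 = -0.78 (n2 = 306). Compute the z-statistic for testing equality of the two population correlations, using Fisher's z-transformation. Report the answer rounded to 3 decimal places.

14.163

Fisher z-transforms: z1 = atanh(0.35) = 0.365444, z2 = atanh(-0.78) = -1.045371; difference d = 1.410815
Var(d) = 1/151 + 1/303 = 0.0066225 + 0.0033003 = 0.0099228
z = d/√Var(d) = 1.410815 / √0.0099228 = 1.410815 / 0.099613 = 14.163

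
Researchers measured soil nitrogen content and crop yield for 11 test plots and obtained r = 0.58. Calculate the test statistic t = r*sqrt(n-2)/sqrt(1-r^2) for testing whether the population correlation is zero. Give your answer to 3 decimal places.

2.136

1 − r² = 1 − 0.3364 = 0.6636;  √(1−r²) = 0.814616
√(n−2) = √9 = 3.000000
t = r·√(n−2)/√(1−r²) = 0.58 · 3.000000 / 0.814616 = 2.136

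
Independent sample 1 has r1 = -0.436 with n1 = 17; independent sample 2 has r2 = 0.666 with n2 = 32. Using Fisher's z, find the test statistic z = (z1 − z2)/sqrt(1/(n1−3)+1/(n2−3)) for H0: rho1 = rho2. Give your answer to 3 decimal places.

z1 = atanh(-0.436) = -0.467281,  z2 = atanh(0.666) = 0.803520
SE = √(1/(n1−3) + 1/(n2−3)) = √(1/14 + 1/29) = √(0.0714286 + 0.0344828) = √0.1059114 = 0.325440
z = (z1 − z2)/SE = (-0.467281 − 0.803520) / 0.325440 = -1.270801 / 0.325440 = -3.905

-3.905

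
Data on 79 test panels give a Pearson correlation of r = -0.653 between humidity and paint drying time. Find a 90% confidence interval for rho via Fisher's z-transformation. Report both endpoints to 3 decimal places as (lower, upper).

Fisher z: z_r = atanh(r) = ½·ln((1+(-0.653))/(1−(-0.653))) = -0.780511
SE(z) = 1/√(n−3) = 1/√76 = 0.114708
90% ⇒ z* = 1.645; margin = 1.645·0.114708 = 0.188695
CI on z-scale: (-0.969206, -0.591816)
Back-transform: tanh(-0.969206) = -0.748355, tanh(-0.591816) = -0.531200

(-0.748, -0.531)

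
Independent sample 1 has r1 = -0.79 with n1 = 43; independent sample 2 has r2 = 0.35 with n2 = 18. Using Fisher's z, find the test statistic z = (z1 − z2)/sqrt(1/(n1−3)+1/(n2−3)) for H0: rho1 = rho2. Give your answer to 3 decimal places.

Fisher z-transforms: z1 = atanh(-0.79) = -1.071432, z2 = atanh(0.35) = 0.365444; difference d = -1.436876
Var(d) = 1/40 + 1/15 = 0.0250000 + 0.0666667 = 0.0916667
z = d/√Var(d) = -1.436876 / √0.0916667 = -1.436876 / 0.302765 = -4.746

-4.746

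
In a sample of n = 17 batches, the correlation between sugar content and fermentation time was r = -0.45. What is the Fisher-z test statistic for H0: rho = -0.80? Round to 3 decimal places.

z_r = atanh(-0.45) = -0.484700,  z_0 = atanh(-0.80) = -1.098612
SE = 1/√(n−3) = 1/√14 = 0.267261
z = (z_r − z_0)/SE = (-0.484700 − (-1.098612)) / 0.267261 = 0.613912 / 0.267261 = 2.297

2.297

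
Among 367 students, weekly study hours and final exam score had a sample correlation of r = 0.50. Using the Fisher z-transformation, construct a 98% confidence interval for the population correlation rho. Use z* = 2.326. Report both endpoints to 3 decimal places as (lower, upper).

z_r = atanh(0.50) = 0.549306;  SE = 1/√(n−3) = 1/√364 = 0.052414
z-limits: 0.549306 ± 2.326·0.052414 = 0.549306 ± 0.121915 = [0.427391, 0.671221]
ρ-limits: (tanh 0.427391, tanh 0.671221) = (0.403, 0.586)

(0.403, 0.586)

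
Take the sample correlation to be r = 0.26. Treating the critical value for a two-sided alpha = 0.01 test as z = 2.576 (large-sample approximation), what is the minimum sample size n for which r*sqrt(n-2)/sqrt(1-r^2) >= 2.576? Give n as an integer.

94

Need r·√(n−2)/√(1−r²) ≥ 2.576
√(n−2) ≥ 2.576·√(1−0.0676) / 0.26 = 2.576·0.965609 / 0.26 = 9.5670
n−2 ≥ 91.5275  ⇒  n ≥ 93.5275
Smallest integer n = 94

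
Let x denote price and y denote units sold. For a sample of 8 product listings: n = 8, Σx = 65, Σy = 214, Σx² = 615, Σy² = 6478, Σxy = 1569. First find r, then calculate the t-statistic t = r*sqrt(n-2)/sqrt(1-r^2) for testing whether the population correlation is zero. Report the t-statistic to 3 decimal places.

-2.172

S_xy = nΣxy − ΣxΣy = 8·1569 − 65·214 = 12552 − 13910 = -1358
S_xx = nΣx² − (Σx)² = 8·615 − 65² = 4920 − 4225 = 695
S_yy = nΣy² − (Σy)² = 8·6478 − 214² = 51824 − 45796 = 6028
r = S_xy / √(S_xx·S_yy) = -1358 / √(695·6028) = -1358 / √4189460 = -1358 / 2046.8170 = -0.6635
t = r·√(n−2)/√(1−r²) = -0.6635·√6 / √(1−0.440232) = -1.625236 / 0.748176 = -2.172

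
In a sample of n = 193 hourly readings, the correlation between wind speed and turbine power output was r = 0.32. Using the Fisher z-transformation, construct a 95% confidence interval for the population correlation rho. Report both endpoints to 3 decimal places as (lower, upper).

(0.187, 0.441)

z_r = atanh(0.32) = 0.331647;  SE = 1/√(n−3) = 1/√190 = 0.072548
z-limits: 0.331647 ± 1.960·0.072548 = 0.331647 ± 0.142194 = [0.189453, 0.473841]
ρ-limits: (tanh 0.189453, tanh 0.473841) = (0.187, 0.441)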